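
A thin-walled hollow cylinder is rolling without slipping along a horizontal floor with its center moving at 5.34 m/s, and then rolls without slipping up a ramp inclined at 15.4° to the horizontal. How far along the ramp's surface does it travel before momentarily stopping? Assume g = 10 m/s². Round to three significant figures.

d ≈ 10.7 m

With I = MR², the ratio k = I/(MR²) is 1.
Rolling without slipping gives ω = v/R, so the total kinetic energy is ½Mv² + ½Iω² = ½(1+k)Mv² = Mv².
Setting this equal to Mgh gives the vertical rise h = (1+k)v₀²/(2g) = 2×5.34²/(2×10) = 2.852 m.
The distance along the slope is d = h/sinθ = 2.852/sin15.4° ≈ 10.7 m.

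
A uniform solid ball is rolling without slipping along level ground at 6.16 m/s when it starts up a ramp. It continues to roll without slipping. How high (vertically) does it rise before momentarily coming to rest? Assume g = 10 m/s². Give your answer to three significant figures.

With I = (2/5)MR², the ratio k = I/(MR²) is 0.4.
Since it rolls without slipping, ω = v/R and KE = ½Mv² + ½Iω² = ½(1+k)Mv² = (7/10)Mv².
At the top the kinetic energy is zero, so (7/10)Mv₀² = Mgh.
Thus h = (1+k)v₀²/(2g) = 1.4 × 6.16² / (2 × 10) ≈ 2.66 m.

h ≈ 2.66 m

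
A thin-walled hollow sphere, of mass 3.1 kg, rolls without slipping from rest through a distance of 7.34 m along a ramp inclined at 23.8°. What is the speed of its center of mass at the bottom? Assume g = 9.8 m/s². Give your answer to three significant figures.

For this body I = (2/3)MR², i.e. k = I/(MR²) = 2/3.
Rolling without slipping gives ω = v/R, so the total kinetic energy is ½Mv² + ½Iω² = ½(1+k)Mv² = (5/6)Mv².
The vertical drop is h = L sinθ = 7.34 × sin23.8° = 2.962 m.
Energy conservation: Mgh = (5/6)Mv², so v = √(2gh/(1+k)) = √(2 × 9.8 × 2.962 / 1.667) ≈ 5.90 m/s.

v ≈ 5.90 m/s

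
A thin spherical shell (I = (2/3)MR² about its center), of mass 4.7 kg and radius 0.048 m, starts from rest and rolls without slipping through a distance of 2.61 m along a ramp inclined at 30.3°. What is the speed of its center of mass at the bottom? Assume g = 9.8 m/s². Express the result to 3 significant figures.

v ≈ 3.94 m/s

For this body I = (2/3)MR², i.e. k = I/(MR²) = 2/3.
The rolling condition ω = v/R makes the rotational term ½I(v/R)² = ½kMv², so KE_total = ½(1+k)Mv² = (5/6)Mv².
The vertical drop is h = L sinθ = 2.61 × sin30.3° = 1.317 m.
Setting Mgh = (5/6)Mv² gives v = √(2gh/(1+k)) = √(2·9.8·1.317/1.667) ≈ 3.94 m/s.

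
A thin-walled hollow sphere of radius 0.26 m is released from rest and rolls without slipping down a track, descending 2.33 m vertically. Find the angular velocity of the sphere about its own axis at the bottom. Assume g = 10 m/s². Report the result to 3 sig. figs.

Here I = (2/3)MR², so the shape factor k = I/(MR²) = 2/3.
Pure rolling means v = ωR; then KE = ½Mv² + ½I(v/R)² = ½(1+k)Mv² = (5/6)Mv².
Energy conservation Mgh = ½(1+k)Mv² gives v = √(2gh/(1+k)) = √(2 × 10 × 2.33 / 1.667) = 5.288 m/s.
Then ω = v/R = 5.288 / 0.26 ≈ 20.3 rad/s.

ω ≈ 20.3 rad/s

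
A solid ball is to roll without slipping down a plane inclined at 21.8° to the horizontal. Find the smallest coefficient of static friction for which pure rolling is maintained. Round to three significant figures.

For this body I = (2/5)MR², i.e. k = I/(MR²) = 0.4.
Translational: Mg sinθ − f = Ma. Rotational about the CM: fR = Iα = kMRa, so f = kMa.
These give a = g sinθ/(1+k) and the required friction f = kMg sinθ/(1+k).
The normal force is N = Mg cosθ, so μ_min = f/N = k tanθ/(1+k).
μ_min = 0.4 × tan21.8° / 1.4 ≈ 0.114.

μ_min ≈ 0.114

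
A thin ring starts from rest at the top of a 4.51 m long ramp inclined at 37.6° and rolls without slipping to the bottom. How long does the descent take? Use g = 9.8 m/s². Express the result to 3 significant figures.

t ≈ 1.74 s

For this body I = MR², i.e. k = I/(MR²) = 1.
Newton's second law down the slope: Mg sinθ − f = Ma. The torque equation fR = Iα (with α = a/R) gives f = kMa.
Hence a = g sinθ/(1+k) = 9.8×sin37.6°/2 = 2.99 m/s².
With constant a from rest, t = √(2L/a) = √(2·4.51/2.99) ≈ 1.74 s.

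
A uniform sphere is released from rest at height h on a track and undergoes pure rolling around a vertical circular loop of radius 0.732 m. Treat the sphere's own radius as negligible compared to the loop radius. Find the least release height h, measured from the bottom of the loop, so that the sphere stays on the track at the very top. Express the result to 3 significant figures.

Here I = (2/5)MR², so the shape factor k = I/(MR²) = 0.4.
At the top of the loop, the minimum-contact condition is Mg = Mv_top²/r, so v_top² = gr.
With ω = v/R, the kinetic energy at speed v is ½(1+k)Mv² = (7/10)Mv².
Energy conservation from release (height h) to the top (height 2r): Mgh = Mg(2r) + (7/10)M·gr.
Thus h_min = 2r + (1+k)r/2 = r(2 + 1.4/2) = 0.732 × 2.7 ≈ 1.98 m.

h_min ≈ 1.98 m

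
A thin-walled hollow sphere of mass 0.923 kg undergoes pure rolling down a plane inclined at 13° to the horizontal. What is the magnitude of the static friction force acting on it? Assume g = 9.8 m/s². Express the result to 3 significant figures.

For this body I = (2/3)MR², i.e. k = I/(MR²) = 2/3.
Newton's second law down the slope: Mg sinθ − f = Ma. The torque equation fR = Iα (with α = a/R) gives f = kMa.
Combining, a = g sinθ/(1+k) and f = kMa = kMg sinθ/(1+k).
f = (2/3) × 0.923 × 9.8 × sin13° / 1.667 ≈ 0.814 N.

f ≈ 0.814 N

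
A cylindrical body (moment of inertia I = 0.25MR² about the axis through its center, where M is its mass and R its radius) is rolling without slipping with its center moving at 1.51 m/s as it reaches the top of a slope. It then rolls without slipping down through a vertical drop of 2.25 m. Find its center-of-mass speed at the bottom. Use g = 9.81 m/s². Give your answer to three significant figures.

The moment of inertia is 0.25MR², giving k ≡ I/(MR²) = 0.25.
Since it rolls without slipping, ω = v/R and KE = ½Mv² + ½Iω² = ½(1+k)Mv² = (5/8)Mv².
Energy conservation: (5/8)Mv₀² + Mgh = (5/8)Mv², so v² = v₀² + 2gh/(1+k).
v = √(1.51² + 2×9.81×2.25/1.25) = √37.6 ≈ 6.13 m/s.

v ≈ 6.13 m/s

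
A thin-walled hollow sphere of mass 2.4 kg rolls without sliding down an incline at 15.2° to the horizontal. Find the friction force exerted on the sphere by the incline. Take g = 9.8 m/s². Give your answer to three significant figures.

f ≈ 2.47 N

The moment of inertia is (2/3)MR², giving k ≡ I/(MR²) = 2/3.
Translational: Mg sinθ − f = Ma. Rotational about the CM: fR = Iα = kMRa, so f = kMa.
Combining, a = g sinθ/(1+k) and f = kMa = kMg sinθ/(1+k).
f = (2/3) × 2.4 × 9.8 × sin15.2° / 1.667 ≈ 2.47 N.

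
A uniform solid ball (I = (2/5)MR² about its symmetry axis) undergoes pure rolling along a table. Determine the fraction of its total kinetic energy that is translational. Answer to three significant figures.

fraction ≈ 0.714

Here I = (2/5)MR², so the shape factor k = I/(MR²) = 0.4.
With ω = v/R, KE_trans = ½Mv² and KE_rot = ½Iω² = ½kMv², so KE_total = ½(1+k)Mv².
The translational fraction is therefore 1/(1+k) = 1/1.4 ≈ 0.714.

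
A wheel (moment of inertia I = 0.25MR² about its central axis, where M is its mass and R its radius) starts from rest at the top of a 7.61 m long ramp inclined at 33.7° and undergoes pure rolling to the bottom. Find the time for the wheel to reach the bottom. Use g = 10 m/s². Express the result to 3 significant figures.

t ≈ 1.85 s

The moment of inertia is 0.25MR², giving k ≡ I/(MR²) = 0.25.
Along the incline Mg sinθ − f = Ma, and torque about the center fR = Iα = kMR²(a/R) gives f = kMa.
Hence a = g sinθ/(1+k) = 10×sin33.7°/1.25 = 4.439 m/s².
With constant a from rest, t = √(2L/a) = √(2·7.61/4.439) ≈ 1.85 s.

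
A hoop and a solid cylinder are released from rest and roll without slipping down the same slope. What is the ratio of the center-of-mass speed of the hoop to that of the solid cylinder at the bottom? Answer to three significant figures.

Each satisfies Mgh = ½(1+k)Mv² with k = I/(MR²), so v ∝ 1/√(1+k).
For the hoop k = 1; for the solid cylinder k = 0.5.
v₁/v₂ = √((1+k₂)/(1+k₁)) = √(1.5/2) ≈ 0.866.

v_ratio ≈ 0.866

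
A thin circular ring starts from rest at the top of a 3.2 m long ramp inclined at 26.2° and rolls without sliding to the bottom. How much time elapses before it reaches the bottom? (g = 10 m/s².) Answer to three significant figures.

t ≈ 1.70 s

The moment of inertia is MR², giving k ≡ I/(MR²) = 1.
Along the incline Mg sinθ − f = Ma, and torque about the center fR = Iα = kMR²(a/R) gives f = kMa.
Hence a = g sinθ/(1+k) = 10×sin26.2°/2 = 2.208 m/s².
With constant a from rest, t = √(2L/a) = √(2·3.2/2.208) ≈ 1.70 s.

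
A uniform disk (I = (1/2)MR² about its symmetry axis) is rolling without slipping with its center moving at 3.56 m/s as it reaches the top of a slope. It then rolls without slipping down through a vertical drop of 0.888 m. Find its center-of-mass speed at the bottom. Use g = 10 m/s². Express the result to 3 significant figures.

For this body I = (1/2)MR², i.e. k = I/(MR²) = 0.5.
Since it rolls without slipping, ω = v/R and KE = ½Mv² + ½Iω² = ½(1+k)Mv² = (3/4)Mv².
Conserving energy between top and bottom: (3/4)Mv² = (3/4)Mv₀² + Mgh, hence v² = v₀² + 2gh/(1+k).
v = √(3.56² + 2×10×0.888/1.5) = √24.51 ≈ 4.95 m/s.

v ≈ 4.95 m/s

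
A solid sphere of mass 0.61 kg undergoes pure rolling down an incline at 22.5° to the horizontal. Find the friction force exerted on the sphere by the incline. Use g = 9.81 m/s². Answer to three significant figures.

f ≈ 0.654 N

With I = (2/5)MR², the ratio k = I/(MR²) is 0.4.
Along the incline Mg sinθ − f = Ma, and torque about the center fR = Iα = kMR²(a/R) gives f = kMa.
Combining, a = g sinθ/(1+k) and f = kMa = kMg sinθ/(1+k).
f = 0.4 × 0.61 × 9.81 × sin22.5° / 1.4 ≈ 0.654 N.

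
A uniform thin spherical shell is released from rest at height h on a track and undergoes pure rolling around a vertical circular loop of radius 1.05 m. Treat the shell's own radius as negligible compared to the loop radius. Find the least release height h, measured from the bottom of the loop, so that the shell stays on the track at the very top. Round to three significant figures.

h_min ≈ 2.98 m

With I = (2/3)MR², the ratio k = I/(MR²) is 2/3.
At the top, contact is just lost when gravity alone supplies the centripetal force: Mg = Mv_top²/r, i.e. v_top² = gr.
With ω = v/R, the kinetic energy at speed v is ½(1+k)Mv² = (5/6)Mv².
Energy conservation from release (height h) to the top (height 2r): Mgh = Mg(2r) + (5/6)M·gr.
Thus h_min = 2r + (1+k)r/2 = r(2 + 1.667/2) = 1.05 × 2.833 ≈ 2.98 m.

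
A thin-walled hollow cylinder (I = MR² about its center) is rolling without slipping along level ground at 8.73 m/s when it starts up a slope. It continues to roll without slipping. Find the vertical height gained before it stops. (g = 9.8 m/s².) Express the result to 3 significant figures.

h ≈ 7.78 m

For this body I = MR², i.e. k = I/(MR²) = 1.
The rolling condition ω = v/R makes the rotational term ½I(v/R)² = ½kMv², so KE_total = ½(1+k)Mv² = Mv².
All of this converts to potential energy at the highest point: Mv₀² = Mgh.
Thus h = (1+k)v₀²/(2g) = 2 × 8.73² / (2 × 9.8) ≈ 7.78 m.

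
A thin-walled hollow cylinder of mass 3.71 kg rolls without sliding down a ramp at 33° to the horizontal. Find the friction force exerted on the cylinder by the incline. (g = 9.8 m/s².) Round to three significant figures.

The moment of inertia is MR², giving k ≡ I/(MR²) = 1.
Newton's second law down the slope: Mg sinθ − f = Ma. The torque equation fR = Iα (with α = a/R) gives f = kMa.
Combining, a = g sinθ/(1+k) and f = kMa = kMg sinθ/(1+k).
f = 1 × 3.71 × 9.8 × sin33° / 2 ≈ 9.90 N.

f ≈ 9.90 N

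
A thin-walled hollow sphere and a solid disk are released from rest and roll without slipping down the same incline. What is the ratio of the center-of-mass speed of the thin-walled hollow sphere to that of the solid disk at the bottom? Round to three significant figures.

v_ratio ≈ 0.949

Each satisfies Mgh = ½(1+k)Mv² with k = I/(MR²), so v ∝ 1/√(1+k).
For the thin-walled hollow sphere k = 2/3; for the solid disk k = 0.5.
v₁/v₂ = √((1+k₂)/(1+k₁)) = √(1.5/1.667) ≈ 0.949.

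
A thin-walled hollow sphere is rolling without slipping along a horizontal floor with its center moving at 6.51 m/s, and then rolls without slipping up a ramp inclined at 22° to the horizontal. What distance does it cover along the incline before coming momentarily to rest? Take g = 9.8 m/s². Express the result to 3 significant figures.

Here I = (2/3)MR², so the shape factor k = I/(MR²) = 2/3.
Pure rolling means v = ωR; then KE = ½Mv² + ½I(v/R)² = ½(1+k)Mv² = (5/6)Mv².
Setting this equal to Mgh gives the vertical rise h = (1+k)v₀²/(2g) = 1.667×6.51²/(2×9.8) = 3.604 m.
The distance along the slope is d = h/sinθ = 3.604/sin22° ≈ 9.62 m.

d ≈ 9.62 m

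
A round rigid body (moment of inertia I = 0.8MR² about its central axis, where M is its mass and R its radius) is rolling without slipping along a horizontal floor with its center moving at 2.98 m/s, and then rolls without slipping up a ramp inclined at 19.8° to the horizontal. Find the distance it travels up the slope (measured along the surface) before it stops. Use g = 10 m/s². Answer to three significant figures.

For this body I = 0.8MR², i.e. k = I/(MR²) = 0.8.
Pure rolling means v = ωR; then KE = ½Mv² + ½I(v/R)² = ½(1+k)Mv² = (9/10)Mv².
Setting this equal to Mgh gives the vertical rise h = (1+k)v₀²/(2g) = 1.8×2.98²/(2×10) = 0.7992 m.
The distance along the slope is d = h/sinθ = 0.7992/sin19.8° ≈ 2.36 m.

d ≈ 2.36 m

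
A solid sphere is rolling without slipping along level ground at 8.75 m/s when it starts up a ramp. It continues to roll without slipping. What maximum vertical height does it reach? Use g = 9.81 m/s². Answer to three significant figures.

h ≈ 5.46 m

The moment of inertia is (2/5)MR², giving k ≡ I/(MR²) = 0.4.
Since it rolls without slipping, ω = v/R and KE = ½Mv² + ½Iω² = ½(1+k)Mv² = (7/10)Mv².
At the top the kinetic energy is zero, so (7/10)Mv₀² = Mgh.
Thus h = (1+k)v₀²/(2g) = 1.4 × 8.75² / (2 × 9.81) ≈ 5.46 m.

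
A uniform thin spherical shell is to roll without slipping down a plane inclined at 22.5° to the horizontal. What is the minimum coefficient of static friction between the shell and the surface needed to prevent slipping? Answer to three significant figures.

The moment of inertia is (2/3)MR², giving k ≡ I/(MR²) = 2/3.
Along the incline Mg sinθ − f = Ma, and torque about the center fR = Iα = kMR²(a/R) gives f = kMa.
These give a = g sinθ/(1+k) and the required friction f = kMg sinθ/(1+k).
The normal force is N = Mg cosθ, so μ_min = f/N = k tanθ/(1+k).
μ_min = (2/3) × tan22.5° / 1.667 ≈ 0.166.

μ_min ≈ 0.166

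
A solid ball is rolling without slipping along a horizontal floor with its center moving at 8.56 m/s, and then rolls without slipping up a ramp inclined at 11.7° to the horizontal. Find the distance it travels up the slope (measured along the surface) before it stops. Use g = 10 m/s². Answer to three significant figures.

d ≈ 25.3 m

Here I = (2/5)MR², so the shape factor k = I/(MR²) = 0.4.
Since it rolls without slipping, ω = v/R and KE = ½Mv² + ½Iω² = ½(1+k)Mv² = (7/10)Mv².
Setting this equal to Mgh gives the vertical rise h = (1+k)v₀²/(2g) = 1.4×8.56²/(2×10) = 5.129 m.
The distance along the slope is d = h/sinθ = 5.129/sin11.7° ≈ 25.3 m.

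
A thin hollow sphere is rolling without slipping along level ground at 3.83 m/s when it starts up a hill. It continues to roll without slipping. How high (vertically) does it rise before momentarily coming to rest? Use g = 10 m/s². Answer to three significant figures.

For this body I = (2/3)MR², i.e. k = I/(MR²) = 2/3.
Pure rolling means v = ωR; then KE = ½Mv² + ½I(v/R)² = ½(1+k)Mv² = (5/6)Mv².
At the top the kinetic energy is zero, so (5/6)Mv₀² = Mgh.
Thus h = (1+k)v₀²/(2g) = 1.667 × 3.83² / (2 × 10) ≈ 1.22 m.

h ≈ 1.22 m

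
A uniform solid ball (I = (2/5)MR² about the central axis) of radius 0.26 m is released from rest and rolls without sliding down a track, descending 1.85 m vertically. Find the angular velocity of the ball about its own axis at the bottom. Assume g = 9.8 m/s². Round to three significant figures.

ω ≈ 19.6 rad/s

For this body I = (2/5)MR², i.e. k = I/(MR²) = 0.4.
Rolling without slipping gives ω = v/R, so the total kinetic energy is ½Mv² + ½Iω² = ½(1+k)Mv² = (7/10)Mv².
Energy conservation Mgh = ½(1+k)Mv² gives v = √(2gh/(1+k)) = √(2 × 9.8 × 1.85 / 1.4) = 5.089 m/s.
Then ω = v/R = 5.089 / 0.26 ≈ 19.6 rad/s.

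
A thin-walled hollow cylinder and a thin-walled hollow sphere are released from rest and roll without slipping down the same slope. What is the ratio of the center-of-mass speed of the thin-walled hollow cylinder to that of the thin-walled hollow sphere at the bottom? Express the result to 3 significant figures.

Each satisfies Mgh = ½(1+k)Mv² with k = I/(MR²), so v ∝ 1/√(1+k).
For the thin-walled hollow cylinder k = 1; for the thin-walled hollow sphere k = 2/3.
v₁/v₂ = √((1+k₂)/(1+k₁)) = √(1.667/2) ≈ 0.913.

v_ratio ≈ 0.913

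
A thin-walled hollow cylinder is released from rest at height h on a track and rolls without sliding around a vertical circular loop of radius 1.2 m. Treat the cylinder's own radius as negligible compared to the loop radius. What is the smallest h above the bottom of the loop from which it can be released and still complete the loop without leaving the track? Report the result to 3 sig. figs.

h_min ≈ 3.60 m

The moment of inertia is MR², giving k ≡ I/(MR²) = 1.
At the top, contact is just lost when gravity alone supplies the centripetal force: Mg = Mv_top²/r, i.e. v_top² = gr.
With ω = v/R, the kinetic energy at speed v is ½(1+k)Mv² = Mv².
Energy conservation from release (height h) to the top (height 2r): Mgh = Mg(2r) + M·gr.
Thus h_min = 2r + (1+k)r/2 = r(2 + 2/2) = 1.2 × 3 ≈ 3.60 m.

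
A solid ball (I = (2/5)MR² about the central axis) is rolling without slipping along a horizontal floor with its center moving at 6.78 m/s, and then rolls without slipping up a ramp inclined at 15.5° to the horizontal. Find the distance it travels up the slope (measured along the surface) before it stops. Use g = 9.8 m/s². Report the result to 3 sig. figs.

With I = (2/5)MR², the ratio k = I/(MR²) is 0.4.
The rolling condition ω = v/R makes the rotational term ½I(v/R)² = ½kMv², so KE_total = ½(1+k)Mv² = (7/10)Mv².
Setting this equal to Mgh gives the vertical rise h = (1+k)v₀²/(2g) = 1.4×6.78²/(2×9.8) = 3.283 m.
The distance along the slope is d = h/sinθ = 3.283/sin15.5° ≈ 12.3 m.

d ≈ 12.3 m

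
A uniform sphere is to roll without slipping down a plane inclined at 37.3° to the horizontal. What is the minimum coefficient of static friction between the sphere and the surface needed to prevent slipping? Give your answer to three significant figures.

With I = (2/5)MR², the ratio k = I/(MR²) is 0.4.
Newton's second law down the slope: Mg sinθ − f = Ma. The torque equation fR = Iα (with α = a/R) gives f = kMa.
These give a = g sinθ/(1+k) and the required friction f = kMg sinθ/(1+k).
The normal force is N = Mg cosθ, so μ_min = f/N = k tanθ/(1+k).
μ_min = 0.4 × tan37.3° / 1.4 ≈ 0.218.

μ_min ≈ 0.218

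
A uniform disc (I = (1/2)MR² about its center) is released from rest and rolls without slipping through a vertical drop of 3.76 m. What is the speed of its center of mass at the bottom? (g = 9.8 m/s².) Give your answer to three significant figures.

Here I = (1/2)MR², so the shape factor k = I/(MR²) = 0.5.
Pure rolling means v = ωR; then KE = ½Mv² + ½I(v/R)² = ½(1+k)Mv² = (3/4)Mv².
Setting Mgh = (3/4)Mv² gives v = √(2gh/(1+k)) = √(2·9.8·3.76/1.5) ≈ 7.01 m/s.

v ≈ 7.01 m/s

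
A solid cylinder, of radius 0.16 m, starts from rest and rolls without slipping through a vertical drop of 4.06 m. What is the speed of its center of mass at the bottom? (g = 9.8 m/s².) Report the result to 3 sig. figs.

With I = (1/2)MR², the ratio k = I/(MR²) is 0.5.
Since it rolls without slipping, ω = v/R and KE = ½Mv² + ½Iω² = ½(1+k)Mv² = (3/4)Mv².
Energy conservation: Mgh = (3/4)Mv², so v = √(2gh/(1+k)) = √(2 × 9.8 × 4.06 / 1.5) ≈ 7.28 m/s.

v ≈ 7.28 m/s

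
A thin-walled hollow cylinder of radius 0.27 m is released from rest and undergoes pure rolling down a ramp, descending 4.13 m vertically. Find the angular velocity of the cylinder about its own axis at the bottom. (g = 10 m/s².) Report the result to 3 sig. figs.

ω ≈ 23.8 rad/s

Here I = MR², so the shape factor k = I/(MR²) = 1.
The rolling condition ω = v/R makes the rotational term ½I(v/R)² = ½kMv², so KE_total = ½(1+k)Mv² = Mv².
Energy conservation Mgh = ½(1+k)Mv² gives v = √(2gh/(1+k)) = √(2 × 10 × 4.13 / 2) = 6.427 m/s.
Then ω = v/R = 6.427 / 0.27 ≈ 23.8 rad/s.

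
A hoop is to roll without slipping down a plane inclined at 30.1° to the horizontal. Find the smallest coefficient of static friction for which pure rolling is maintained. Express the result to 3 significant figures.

μ_min ≈ 0.290

The moment of inertia is MR², giving k ≡ I/(MR²) = 1.
Translational: Mg sinθ − f = Ma. Rotational about the CM: fR = Iα = kMRa, so f = kMa.
These give a = g sinθ/(1+k) and the required friction f = kMg sinθ/(1+k).
With N = Mg cosθ, the no-slip condition f ≤ μN gives μ_min = f/N = k tanθ/(1+k).
μ_min = 1 × tan30.1° / 2 ≈ 0.290.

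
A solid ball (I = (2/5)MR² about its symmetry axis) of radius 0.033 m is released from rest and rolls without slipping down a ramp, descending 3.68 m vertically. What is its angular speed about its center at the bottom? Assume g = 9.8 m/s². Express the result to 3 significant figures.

The moment of inertia is (2/5)MR², giving k ≡ I/(MR²) = 0.4.
The rolling condition ω = v/R makes the rotational term ½I(v/R)² = ½kMv², so KE_total = ½(1+k)Mv² = (7/10)Mv².
Energy conservation Mgh = ½(1+k)Mv² gives v = √(2gh/(1+k)) = √(2 × 9.8 × 3.68 / 1.4) = 7.178 m/s.
Then ω = v/R = 7.178 / 0.033 ≈ 218 rad/s.

ω ≈ 218 rad/s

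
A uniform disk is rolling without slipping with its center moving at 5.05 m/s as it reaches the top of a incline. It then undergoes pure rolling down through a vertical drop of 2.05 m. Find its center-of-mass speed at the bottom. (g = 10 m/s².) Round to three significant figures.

v ≈ 7.27 m/s

For this body I = (1/2)MR², i.e. k = I/(MR²) = 0.5.
Rolling without slipping gives ω = v/R, so the total kinetic energy is ½Mv² + ½Iω² = ½(1+k)Mv² = (3/4)Mv².
Energy conservation: (3/4)Mv₀² + Mgh = (3/4)Mv², so v² = v₀² + 2gh/(1+k).
v = √(5.05² + 2×10×2.05/1.5) = √52.84 ≈ 7.27 m/s.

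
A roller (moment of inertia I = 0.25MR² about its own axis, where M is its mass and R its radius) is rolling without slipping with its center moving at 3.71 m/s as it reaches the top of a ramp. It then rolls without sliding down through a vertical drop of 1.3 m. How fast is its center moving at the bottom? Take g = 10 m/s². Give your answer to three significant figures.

Here I = 0.25MR², so the shape factor k = I/(MR²) = 0.25.
Since it rolls without slipping, ω = v/R and KE = ½Mv² + ½Iω² = ½(1+k)Mv² = (5/8)Mv².
Energy conservation: (5/8)Mv₀² + Mgh = (5/8)Mv², so v² = v₀² + 2gh/(1+k).
v = √(3.71² + 2×10×1.3/1.25) = √34.56 ≈ 5.88 m/s.

v ≈ 5.88 m/s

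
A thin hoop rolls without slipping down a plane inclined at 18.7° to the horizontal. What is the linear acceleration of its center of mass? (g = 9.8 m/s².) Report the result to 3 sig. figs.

a ≈ 1.57 m/s²

For this body I = MR², i.e. k = I/(MR²) = 1.
Translational: Mg sinθ − f = Ma. Rotational about the CM: fR = Iα = kMRa, so f = kMa.
Eliminating f: Mg sinθ = (1+k)Ma, so a = g sinθ/(1+k) = 9.8 × sin18.7° / 2 ≈ 1.57 m/s².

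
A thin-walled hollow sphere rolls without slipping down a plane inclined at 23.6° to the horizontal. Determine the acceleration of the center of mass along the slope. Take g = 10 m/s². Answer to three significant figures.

a ≈ 2.40 m/s²

Here I = (2/3)MR², so the shape factor k = I/(MR²) = 2/3.
Translational: Mg sinθ − f = Ma. Rotational about the CM: fR = Iα = kMRa, so f = kMa.
Eliminating f: Mg sinθ = (1+k)Ma, so a = g sinθ/(1+k) = 10 × sin23.6° / 1.667 ≈ 2.40 m/s².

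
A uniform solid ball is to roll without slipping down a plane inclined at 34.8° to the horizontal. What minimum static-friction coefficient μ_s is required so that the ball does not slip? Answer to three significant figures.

μ_min ≈ 0.199

With I = (2/5)MR², the ratio k = I/(MR²) is 0.4.
Translational: Mg sinθ − f = Ma. Rotational about the CM: fR = Iα = kMRa, so f = kMa.
These give a = g sinθ/(1+k) and the required friction f = kMg sinθ/(1+k).
The normal force is N = Mg cosθ, so μ_min = f/N = k tanθ/(1+k).
μ_min = 0.4 × tan34.8° / 1.4 ≈ 0.199.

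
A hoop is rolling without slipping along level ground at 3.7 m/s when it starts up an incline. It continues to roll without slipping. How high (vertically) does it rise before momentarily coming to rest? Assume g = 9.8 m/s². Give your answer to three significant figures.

h ≈ 1.40 m

For this body I = MR², i.e. k = I/(MR²) = 1.
Rolling without slipping gives ω = v/R, so the total kinetic energy is ½Mv² + ½Iω² = ½(1+k)Mv² = Mv².
At the top the kinetic energy is zero, so Mv₀² = Mgh.
Thus h = (1+k)v₀²/(2g) = 2 × 3.7² / (2 × 9.8) ≈ 1.40 m.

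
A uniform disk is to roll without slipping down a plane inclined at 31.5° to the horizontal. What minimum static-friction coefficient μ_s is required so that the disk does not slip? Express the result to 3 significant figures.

μ_min ≈ 0.204

Here I = (1/2)MR², so the shape factor k = I/(MR²) = 0.5.
Translational: Mg sinθ − f = Ma. Rotational about the CM: fR = Iα = kMRa, so f = kMa.
These give a = g sinθ/(1+k) and the required friction f = kMg sinθ/(1+k).
The normal force is N = Mg cosθ, so μ_min = f/N = k tanθ/(1+k).
μ_min = 0.5 × tan31.5° / 1.5 ≈ 0.204.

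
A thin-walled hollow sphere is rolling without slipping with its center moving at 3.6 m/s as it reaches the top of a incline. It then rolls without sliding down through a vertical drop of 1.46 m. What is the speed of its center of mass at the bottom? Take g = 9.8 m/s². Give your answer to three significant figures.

With I = (2/3)MR², the ratio k = I/(MR²) is 2/3.
Rolling without slipping gives ω = v/R, so the total kinetic energy is ½Mv² + ½Iω² = ½(1+k)Mv² = (5/6)Mv².
Energy conservation: (5/6)Mv₀² + Mgh = (5/6)Mv², so v² = v₀² + 2gh/(1+k).
v = √(3.6² + 2×9.8×1.46/1.667) = √30.13 ≈ 5.49 m/s.

v ≈ 5.49 m/s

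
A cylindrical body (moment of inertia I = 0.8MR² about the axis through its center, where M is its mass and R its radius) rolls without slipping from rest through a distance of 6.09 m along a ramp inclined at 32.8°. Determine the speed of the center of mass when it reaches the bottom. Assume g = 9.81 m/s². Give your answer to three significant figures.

With I = 0.8MR², the ratio k = I/(MR²) is 0.8.
Pure rolling means v = ωR; then KE = ½Mv² + ½I(v/R)² = ½(1+k)Mv² = (9/10)Mv².
The vertical drop is h = L sinθ = 6.09 × sin32.8° = 3.299 m.
Energy conservation: Mgh = (9/10)Mv², so v = √(2gh/(1+k)) = √(2 × 9.81 × 3.299 / 1.8) ≈ 6.00 m/s.

v ≈ 6.00 m/s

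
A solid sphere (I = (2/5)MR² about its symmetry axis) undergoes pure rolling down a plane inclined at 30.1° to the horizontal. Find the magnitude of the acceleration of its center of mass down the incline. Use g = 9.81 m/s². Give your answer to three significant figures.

Here I = (2/5)MR², so the shape factor k = I/(MR²) = 0.4.
Newton's second law down the slope: Mg sinθ − f = Ma. The torque equation fR = Iα (with α = a/R) gives f = kMa.
Eliminating f: Mg sinθ = (1+k)Ma, so a = g sinθ/(1+k) = 9.81 × sin30.1° / 1.4 ≈ 3.51 m/s².

a ≈ 3.51 m/s²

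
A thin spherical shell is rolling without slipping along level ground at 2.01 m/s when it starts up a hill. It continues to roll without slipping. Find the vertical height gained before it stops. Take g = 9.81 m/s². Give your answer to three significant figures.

Here I = (2/3)MR², so the shape factor k = I/(MR²) = 2/3.
The rolling condition ω = v/R makes the rotational term ½I(v/R)² = ½kMv², so KE_total = ½(1+k)Mv² = (5/6)Mv².
At the top the kinetic energy is zero, so (5/6)Mv₀² = Mgh.
Thus h = (1+k)v₀²/(2g) = 1.667 × 2.01² / (2 × 9.81) ≈ 0.343 m.

h ≈ 0.343 m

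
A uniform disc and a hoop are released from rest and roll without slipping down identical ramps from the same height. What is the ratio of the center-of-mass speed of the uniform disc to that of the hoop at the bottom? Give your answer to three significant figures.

Each satisfies Mgh = ½(1+k)Mv² with k = I/(MR²), so v ∝ 1/√(1+k).
For the uniform disc k = 0.5; for the hoop k = 1.
v₁/v₂ = √((1+k₂)/(1+k₁)) = √(2/1.5) ≈ 1.15.

v_ratio ≈ 1.15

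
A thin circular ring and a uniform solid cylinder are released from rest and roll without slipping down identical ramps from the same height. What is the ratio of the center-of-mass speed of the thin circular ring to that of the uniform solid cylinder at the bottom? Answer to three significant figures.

v_ratio ≈ 0.866

Each satisfies Mgh = ½(1+k)Mv² with k = I/(MR²), so v ∝ 1/√(1+k).
For the thin circular ring k = 1; for the uniform solid cylinder k = 0.5.
v₁/v₂ = √((1+k₂)/(1+k₁)) = √(1.5/2) ≈ 0.866.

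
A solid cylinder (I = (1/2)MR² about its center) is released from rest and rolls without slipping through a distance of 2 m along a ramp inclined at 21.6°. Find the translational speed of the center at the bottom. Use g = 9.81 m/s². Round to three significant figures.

For this body I = (1/2)MR², i.e. k = I/(MR²) = 0.5.
Since it rolls without slipping, ω = v/R and KE = ½Mv² + ½Iω² = ½(1+k)Mv² = (3/4)Mv².
The vertical drop is h = L sinθ = 2 × sin21.6° = 0.7362 m.
Setting Mgh = (3/4)Mv² gives v = √(2gh/(1+k)) = √(2·9.81·0.7362/1.5) ≈ 3.10 m/s.

v ≈ 3.10 m/s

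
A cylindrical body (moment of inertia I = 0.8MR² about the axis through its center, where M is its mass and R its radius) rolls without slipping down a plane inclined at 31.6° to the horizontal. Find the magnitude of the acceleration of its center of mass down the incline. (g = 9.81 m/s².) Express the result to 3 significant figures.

For this body I = 0.8MR², i.e. k = I/(MR²) = 0.8.
Translational: Mg sinθ − f = Ma. Rotational about the CM: fR = Iα = kMRa, so f = kMa.
Eliminating f: Mg sinθ = (1+k)Ma, so a = g sinθ/(1+k) = 9.81 × sin31.6° / 1.8 ≈ 2.86 m/s².

a ≈ 2.86 m/s²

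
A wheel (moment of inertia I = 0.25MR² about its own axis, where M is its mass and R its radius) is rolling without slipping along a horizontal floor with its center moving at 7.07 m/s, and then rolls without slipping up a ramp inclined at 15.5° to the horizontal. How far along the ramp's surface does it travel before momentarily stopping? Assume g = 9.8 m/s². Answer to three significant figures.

d ≈ 11.9 m

The moment of inertia is 0.25MR², giving k ≡ I/(MR²) = 0.25.
Rolling without slipping gives ω = v/R, so the total kinetic energy is ½Mv² + ½Iω² = ½(1+k)Mv² = (5/8)Mv².
Setting this equal to Mgh gives the vertical rise h = (1+k)v₀²/(2g) = 1.25×7.07²/(2×9.8) = 3.188 m.
Along the incline, d = h/sinθ = 3.188/sin15.5° ≈ 11.9 m.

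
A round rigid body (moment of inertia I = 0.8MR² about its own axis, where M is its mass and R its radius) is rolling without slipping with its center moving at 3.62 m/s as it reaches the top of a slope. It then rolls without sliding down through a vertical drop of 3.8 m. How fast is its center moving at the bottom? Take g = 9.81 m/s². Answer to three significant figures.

v ≈ 7.38 m/s

The moment of inertia is 0.8MR², giving k ≡ I/(MR²) = 0.8.
Rolling without slipping gives ω = v/R, so the total kinetic energy is ½Mv² + ½Iω² = ½(1+k)Mv² = (9/10)Mv².
Conserving energy between top and bottom: (9/10)Mv² = (9/10)Mv₀² + Mgh, hence v² = v₀² + 2gh/(1+k).
v = √(3.62² + 2×9.81×3.8/1.8) = √54.52 ≈ 7.38 m/s.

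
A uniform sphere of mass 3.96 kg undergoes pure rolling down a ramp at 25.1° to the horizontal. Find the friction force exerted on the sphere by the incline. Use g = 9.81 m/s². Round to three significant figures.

f ≈ 4.71 N

For this body I = (2/5)MR², i.e. k = I/(MR²) = 0.4.
Along the incline Mg sinθ − f = Ma, and torque about the center fR = Iα = kMR²(a/R) gives f = kMa.
Combining, a = g sinθ/(1+k) and f = kMa = kMg sinθ/(1+k).
f = 0.4 × 3.96 × 9.81 × sin25.1° / 1.4 ≈ 4.71 N.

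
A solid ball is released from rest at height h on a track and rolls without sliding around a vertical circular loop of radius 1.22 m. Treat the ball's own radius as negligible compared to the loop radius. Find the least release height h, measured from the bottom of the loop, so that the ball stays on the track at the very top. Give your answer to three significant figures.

Here I = (2/5)MR², so the shape factor k = I/(MR²) = 0.4.
At the top of the loop, the minimum-contact condition is Mg = Mv_top²/r, so v_top² = gr.
With ω = v/R, the kinetic energy at speed v is ½(1+k)Mv² = (7/10)Mv².
Energy conservation from release (height h) to the top (height 2r): Mgh = Mg(2r) + (7/10)M·gr.
Thus h_min = 2r + (1+k)r/2 = r(2 + 1.4/2) = 1.22 × 2.7 ≈ 3.29 m.

h_min ≈ 3.29 m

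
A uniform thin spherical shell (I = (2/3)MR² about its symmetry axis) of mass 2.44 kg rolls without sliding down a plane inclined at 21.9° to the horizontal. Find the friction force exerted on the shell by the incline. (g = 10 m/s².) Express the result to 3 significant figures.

The moment of inertia is (2/3)MR², giving k ≡ I/(MR²) = 2/3.
Translational: Mg sinθ − f = Ma. Rotational about the CM: fR = Iα = kMRa, so f = kMa.
Combining, a = g sinθ/(1+k) and f = kMa = kMg sinθ/(1+k).
f = (2/3) × 2.44 × 10 × sin21.9° / 1.667 ≈ 3.64 N.

f ≈ 3.64 N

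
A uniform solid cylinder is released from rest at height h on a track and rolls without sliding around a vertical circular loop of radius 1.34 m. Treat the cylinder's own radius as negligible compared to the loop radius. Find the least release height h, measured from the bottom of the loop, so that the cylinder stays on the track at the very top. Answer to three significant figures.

h_min ≈ 3.69 m

With I = (1/2)MR², the ratio k = I/(MR²) is 0.5.
At the top, contact is just lost when gravity alone supplies the centripetal force: Mg = Mv_top²/r, i.e. v_top² = gr.
With ω = v/R, the kinetic energy at speed v is ½(1+k)Mv² = (3/4)Mv².
Energy conservation from release (height h) to the top (height 2r): Mgh = Mg(2r) + (3/4)M·gr.
Thus h_min = 2r + (1+k)r/2 = r(2 + 1.5/2) = 1.34 × 2.75 ≈ 3.69 m.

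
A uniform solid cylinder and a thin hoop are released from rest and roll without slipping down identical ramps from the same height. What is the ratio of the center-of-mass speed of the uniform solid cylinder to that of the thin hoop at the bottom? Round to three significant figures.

v_ratio ≈ 1.15

Each satisfies Mgh = ½(1+k)Mv² with k = I/(MR²), so v ∝ 1/√(1+k).
For the uniform solid cylinder k = 0.5; for the thin hoop k = 1.
v₁/v₂ = √((1+k₂)/(1+k₁)) = √(2/1.5) ≈ 1.15.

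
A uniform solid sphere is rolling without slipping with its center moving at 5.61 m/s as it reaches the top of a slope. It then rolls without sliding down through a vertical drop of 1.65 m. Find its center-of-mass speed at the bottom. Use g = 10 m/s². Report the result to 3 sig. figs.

For this body I = (2/5)MR², i.e. k = I/(MR²) = 0.4.
The rolling condition ω = v/R makes the rotational term ½I(v/R)² = ½kMv², so KE_total = ½(1+k)Mv² = (7/10)Mv².
Conserving energy between top and bottom: (7/10)Mv² = (7/10)Mv₀² + Mgh, hence v² = v₀² + 2gh/(1+k).
v = √(5.61² + 2×10×1.65/1.4) = √55.04 ≈ 7.42 m/s.

v ≈ 7.42 m/s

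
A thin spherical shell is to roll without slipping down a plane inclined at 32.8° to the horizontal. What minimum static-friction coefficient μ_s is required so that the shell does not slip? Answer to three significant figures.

μ_min ≈ 0.258

For this body I = (2/3)MR², i.e. k = I/(MR²) = 2/3.
Translational: Mg sinθ − f = Ma. Rotational about the CM: fR = Iα = kMRa, so f = kMa.
These give a = g sinθ/(1+k) and the required friction f = kMg sinθ/(1+k).
With N = Mg cosθ, the no-slip condition f ≤ μN gives μ_min = f/N = k tanθ/(1+k).
μ_min = (2/3) × tan32.8° / 1.667 ≈ 0.258.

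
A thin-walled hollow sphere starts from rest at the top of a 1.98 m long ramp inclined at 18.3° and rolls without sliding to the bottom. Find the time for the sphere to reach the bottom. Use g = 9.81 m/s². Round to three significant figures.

t ≈ 1.46 s

Here I = (2/3)MR², so the shape factor k = I/(MR²) = 2/3.
Along the incline Mg sinθ − f = Ma, and torque about the center fR = Iα = kMR²(a/R) gives f = kMa.
Hence a = g sinθ/(1+k) = 9.81×sin18.3°/1.667 = 1.848 m/s².
Starting from rest, L = ½at², so t = √(2L/a) = √(2×1.98/1.848) ≈ 1.46 s.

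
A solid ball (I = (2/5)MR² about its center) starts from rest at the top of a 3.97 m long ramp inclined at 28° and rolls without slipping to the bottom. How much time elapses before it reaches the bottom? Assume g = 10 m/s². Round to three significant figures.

With I = (2/5)MR², the ratio k = I/(MR²) is 0.4.
Translational: Mg sinθ − f = Ma. Rotational about the CM: fR = Iα = kMRa, so f = kMa.
Hence a = g sinθ/(1+k) = 10×sin28°/1.4 = 3.353 m/s².
With constant a from rest, t = √(2L/a) = √(2·3.97/3.353) ≈ 1.54 s.

t ≈ 1.54 s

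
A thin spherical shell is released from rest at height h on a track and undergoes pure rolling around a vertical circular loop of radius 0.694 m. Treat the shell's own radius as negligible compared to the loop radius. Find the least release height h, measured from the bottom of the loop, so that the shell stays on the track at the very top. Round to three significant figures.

h_min ≈ 1.97 m

The moment of inertia is (2/3)MR², giving k ≡ I/(MR²) = 2/3.
At the top, contact is just lost when gravity alone supplies the centripetal force: Mg = Mv_top²/r, i.e. v_top² = gr.
With ω = v/R, the kinetic energy at speed v is ½(1+k)Mv² = (5/6)Mv².
Energy conservation from release (height h) to the top (height 2r): Mgh = Mg(2r) + (5/6)M·gr.
Thus h_min = 2r + (1+k)r/2 = r(2 + 1.667/2) = 0.694 × 2.833 ≈ 1.97 m.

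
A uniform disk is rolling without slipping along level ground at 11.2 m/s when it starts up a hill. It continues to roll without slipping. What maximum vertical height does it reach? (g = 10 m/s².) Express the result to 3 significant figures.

The moment of inertia is (1/2)MR², giving k ≡ I/(MR²) = 0.5.
Since it rolls without slipping, ω = v/R and KE = ½Mv² + ½Iω² = ½(1+k)Mv² = (3/4)Mv².
At the top the kinetic energy is zero, so (3/4)Mv₀² = Mgh.
Thus h = (1+k)v₀²/(2g) = 1.5 × 11.2² / (2 × 10) ≈ 9.41 m.

h ≈ 9.41 m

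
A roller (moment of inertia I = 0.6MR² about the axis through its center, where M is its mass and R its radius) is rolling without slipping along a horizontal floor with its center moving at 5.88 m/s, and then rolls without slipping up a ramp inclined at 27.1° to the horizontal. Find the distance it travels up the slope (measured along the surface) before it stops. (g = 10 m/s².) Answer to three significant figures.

With I = 0.6MR², the ratio k = I/(MR²) is 0.6.
Since it rolls without slipping, ω = v/R and KE = ½Mv² + ½Iω² = ½(1+k)Mv² = (4/5)Mv².
Setting this equal to Mgh gives the vertical rise h = (1+k)v₀²/(2g) = 1.6×5.88²/(2×10) = 2.766 m.
The distance along the slope is d = h/sinθ = 2.766/sin27.1° ≈ 6.07 m.

d ≈ 6.07 m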